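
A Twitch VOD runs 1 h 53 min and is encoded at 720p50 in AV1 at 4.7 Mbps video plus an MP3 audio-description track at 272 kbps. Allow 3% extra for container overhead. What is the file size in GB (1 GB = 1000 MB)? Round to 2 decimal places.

4.34 GB

1 h 53 min = 113 min = 6780 s
Audio: 272 kbps = 0.272 Mbps.
Total bitrate: 4.7 + 0.272 = 4.972 Mbps.
Stream data: 4.972 Mbps × 6780 s = 33710.2 Mb.
With 3% container overhead: ×1.03.
34,721 Mb ÷ 8 = 4,340 MB → 4.340 GB.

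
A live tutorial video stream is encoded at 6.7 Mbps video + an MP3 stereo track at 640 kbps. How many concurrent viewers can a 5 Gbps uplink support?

681

Audio: 640 kbps = 0.640 Mbps.
Per-viewer media rate: 7.340 Mbps.
5 Gbps = 5,000 Mbps; 5,000 / 7.340 = 681.20 → 681 viewers.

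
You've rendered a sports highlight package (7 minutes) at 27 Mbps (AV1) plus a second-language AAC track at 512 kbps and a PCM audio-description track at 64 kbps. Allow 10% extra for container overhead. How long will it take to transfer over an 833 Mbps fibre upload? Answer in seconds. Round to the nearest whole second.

7 min = 420 s
Audio total: 512 + 64 = 576 kbps = 0.576 Mbps.
Total bitrate: 27.576 Mbps.
File: 27.576 Mbps × 420 s = 11581.9 Mb.
With 10% container overhead: ×1.10. → 12740.1 Mb.
At 833 Mbps: 12740.1 / 833 = 15.3 s ≈ 15.3 seconds.

15 seconds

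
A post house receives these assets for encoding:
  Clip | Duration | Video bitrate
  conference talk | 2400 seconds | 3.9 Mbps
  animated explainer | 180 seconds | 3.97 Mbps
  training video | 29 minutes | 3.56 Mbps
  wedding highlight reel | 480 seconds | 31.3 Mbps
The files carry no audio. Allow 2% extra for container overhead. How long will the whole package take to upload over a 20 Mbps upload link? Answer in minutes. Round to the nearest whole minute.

conference talk: 3.900 Mbps × 2400 s × 1.02 = 9547.2 Mb
animated explainer: 3.970 Mbps × 180 s × 1.02 = 728.9 Mb
training video: 3.560 Mbps × 1740 s × 1.02 = 6318.3 Mb
wedding highlight reel: 31.300 Mbps × 480 s × 1.02 = 15324.5 Mb
Total: 31918.9 Mb = 3989.9 MB.
At 20 Mbps: 31918.9 / 20 = 1596 s ≈ 26.6 minutes.

27 minutes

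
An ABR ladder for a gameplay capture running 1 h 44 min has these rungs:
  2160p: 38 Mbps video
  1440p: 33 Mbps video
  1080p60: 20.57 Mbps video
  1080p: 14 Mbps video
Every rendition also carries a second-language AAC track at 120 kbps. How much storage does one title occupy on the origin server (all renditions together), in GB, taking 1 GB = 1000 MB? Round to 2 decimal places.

82.72 GB

1 h 44 min = 104 min = 6240 s
Audio: 120 kbps = 0.120 Mbps.
Sum of rendition bitrates: (38+0.120) + (33+0.120) + (20.57+0.120) + (14+0.120) = 106.050 Mbps.
× 6240 s = 661,752 Mb = 82,719 MB = 82.72 GB.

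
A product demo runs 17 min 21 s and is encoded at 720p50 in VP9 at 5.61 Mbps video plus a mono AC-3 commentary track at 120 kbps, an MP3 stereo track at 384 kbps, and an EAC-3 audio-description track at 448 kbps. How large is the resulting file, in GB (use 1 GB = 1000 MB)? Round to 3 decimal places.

0.854 GB

17 min 21 s = 1041 s
Audio total: 120 + 384 + 448 = 952 kbps = 0.952 Mbps.
Total bitrate: 5.61 + 0.952 = 6.562 Mbps.
Stream data: 6.562 Mbps × 1041 s = 6831.0 Mb.
6,831 Mb ÷ 8 = 853.9 MB → 0.8539 GB.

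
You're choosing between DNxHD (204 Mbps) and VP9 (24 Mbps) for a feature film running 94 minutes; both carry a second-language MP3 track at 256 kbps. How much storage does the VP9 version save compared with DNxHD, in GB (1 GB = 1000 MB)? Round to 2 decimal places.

126.90 GB

94 min = 5640 s
Audio: 256 kbps = 0.256 Mbps.
DNxHD: 204.256 Mbps × 5640 s = 1152003.8 Mb = 144.000 GB.
VP9: 24.256 Mbps × 5640 s = 136803.8 Mb = 17.100 GB.
Saving: 144.000 − 17.100 = 126.900 GB.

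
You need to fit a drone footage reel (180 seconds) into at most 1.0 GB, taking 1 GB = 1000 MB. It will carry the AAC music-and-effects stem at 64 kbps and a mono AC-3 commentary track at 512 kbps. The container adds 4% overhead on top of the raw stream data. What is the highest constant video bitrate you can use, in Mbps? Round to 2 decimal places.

Budget: 1.0 GB = 8000.0 Mb.
Stream payload after overhead: 8000.0 / 1.04 = 7692.3 Mb.
Total bitrate budget: 7692.3 Mb / 180 s = 42.735 Mbps.
Audio total: 64 + 512 = 576 kbps = 0.576 Mbps.
Video: 42.735 − 0.576 = 42.159 Mbps.

42.16 Mbps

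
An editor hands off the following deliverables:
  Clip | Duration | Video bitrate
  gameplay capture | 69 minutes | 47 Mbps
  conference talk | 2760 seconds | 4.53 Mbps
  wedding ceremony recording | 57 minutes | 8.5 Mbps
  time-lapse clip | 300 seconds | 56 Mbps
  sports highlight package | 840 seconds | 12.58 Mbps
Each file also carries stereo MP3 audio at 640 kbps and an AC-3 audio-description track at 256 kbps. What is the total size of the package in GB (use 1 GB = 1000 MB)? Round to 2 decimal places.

Audio total: 640 + 256 = 896 kbps = 0.896 Mbps.
gameplay capture: 47.896 Mbps × 4140 s = 198289.4 Mb
conference talk: 5.426 Mbps × 2760 s = 14975.8 Mb
wedding ceremony recording: 9.396 Mbps × 3420 s = 32134.3 Mb
time-lapse clip: 56.896 Mbps × 300 s = 17068.8 Mb
sports highlight package: 13.476 Mbps × 840 s = 11319.8 Mb
Total: 273788.2 Mb = 34223.5 MB.
= 34.22 GB.

34.22 GB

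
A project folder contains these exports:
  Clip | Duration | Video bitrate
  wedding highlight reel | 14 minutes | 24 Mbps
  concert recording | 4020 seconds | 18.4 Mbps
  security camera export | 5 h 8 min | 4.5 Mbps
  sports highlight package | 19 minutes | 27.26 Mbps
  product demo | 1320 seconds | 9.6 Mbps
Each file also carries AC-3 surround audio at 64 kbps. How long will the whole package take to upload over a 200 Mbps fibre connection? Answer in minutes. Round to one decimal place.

Audio: 64 kbps = 0.064 Mbps.
wedding highlight reel: 24.064 Mbps × 840 s = 20213.8 Mb
concert recording: 18.464 Mbps × 4020 s = 74225.3 Mb
security camera export: 4.564 Mbps × 18480 s = 84342.7 Mb
sports highlight package: 27.324 Mbps × 1140 s = 31149.4 Mb
product demo: 9.664 Mbps × 1320 s = 12756.5 Mb
Total: 222687.6 Mb = 27836.0 MB.
At 200 Mbps: 222687.6 / 200 = 1113 s ≈ 18.6 minutes.

18.6 minutes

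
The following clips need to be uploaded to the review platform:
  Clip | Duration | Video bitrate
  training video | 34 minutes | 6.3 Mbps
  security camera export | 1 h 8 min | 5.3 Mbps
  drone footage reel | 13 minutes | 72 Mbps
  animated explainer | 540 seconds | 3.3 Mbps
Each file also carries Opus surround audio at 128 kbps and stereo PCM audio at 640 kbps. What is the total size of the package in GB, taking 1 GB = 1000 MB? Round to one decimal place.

12.3 GB

Audio total: 128 + 640 = 768 kbps = 0.768 Mbps.
training video: 7.068 Mbps × 2040 s = 14418.7 Mb
security camera export: 6.068 Mbps × 4080 s = 24757.4 Mb
drone footage reel: 72.768 Mbps × 780 s = 56759.0 Mb
animated explainer: 4.068 Mbps × 540 s = 2196.7 Mb
Total: 98131.9 Mb = 12266.5 MB.
= 12.27 GB.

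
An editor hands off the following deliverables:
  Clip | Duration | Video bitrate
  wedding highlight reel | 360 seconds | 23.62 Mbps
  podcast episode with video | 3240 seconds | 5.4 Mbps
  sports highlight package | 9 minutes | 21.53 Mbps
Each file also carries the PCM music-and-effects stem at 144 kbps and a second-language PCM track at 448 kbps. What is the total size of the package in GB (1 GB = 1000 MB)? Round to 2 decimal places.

Audio total: 144 + 448 = 592 kbps = 0.592 Mbps.
wedding highlight reel: 24.212 Mbps × 360 s = 8716.3 Mb
podcast episode with video: 5.992 Mbps × 3240 s = 19414.1 Mb
sports highlight package: 22.122 Mbps × 540 s = 11945.9 Mb
Total: 40076.3 Mb = 5009.5 MB.
= 5.010 GB.

5.01 GB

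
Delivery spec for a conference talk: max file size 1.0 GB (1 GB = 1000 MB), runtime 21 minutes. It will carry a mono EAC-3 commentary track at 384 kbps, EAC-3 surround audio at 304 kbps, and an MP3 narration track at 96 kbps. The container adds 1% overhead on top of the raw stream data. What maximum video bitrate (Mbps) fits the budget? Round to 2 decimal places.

5.50 Mbps

Budget: 1.0 GB = 8000.0 Mb.
Stream payload after overhead: 8000.0 / 1.01 = 7920.8 Mb.
21 min = 1260 s
Total bitrate budget: 7920.8 Mb / 1260 s = 6.286 Mbps.
Audio total: 384 + 304 + 96 = 784 kbps = 0.784 Mbps.
Video: 6.286 − 0.784 = 5.502 Mbps.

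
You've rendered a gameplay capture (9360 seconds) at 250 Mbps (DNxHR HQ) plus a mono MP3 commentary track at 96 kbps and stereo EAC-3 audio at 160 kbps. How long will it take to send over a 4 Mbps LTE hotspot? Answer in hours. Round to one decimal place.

Audio total: 96 + 160 = 256 kbps = 0.256 Mbps.
Total bitrate: 250.256 Mbps.
File: 250.256 Mbps × 9360 s = 2342396.2 Mb.
At 4 Mbps: 2342396.2 / 4 = 585599.0 s ≈ 163 hours.

162.7 hours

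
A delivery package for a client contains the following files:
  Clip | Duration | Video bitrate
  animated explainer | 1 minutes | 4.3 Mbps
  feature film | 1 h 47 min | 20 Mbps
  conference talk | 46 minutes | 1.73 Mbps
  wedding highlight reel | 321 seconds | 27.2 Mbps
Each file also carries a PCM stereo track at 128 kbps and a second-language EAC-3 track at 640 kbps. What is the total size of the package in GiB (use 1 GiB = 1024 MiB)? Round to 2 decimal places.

Audio total: 128 + 640 = 768 kbps = 0.768 Mbps.
animated explainer: 5.068 Mbps × 60 s = 304.1 Mb
feature film: 20.768 Mbps × 6420 s = 133330.6 Mb
conference talk: 2.498 Mbps × 2760 s = 6894.5 Mb
wedding highlight reel: 27.968 Mbps × 321 s = 8977.7 Mb
Total: 149506.8 Mb = 18688.4 MB.
= 17.40 GiB.

17.40 GiB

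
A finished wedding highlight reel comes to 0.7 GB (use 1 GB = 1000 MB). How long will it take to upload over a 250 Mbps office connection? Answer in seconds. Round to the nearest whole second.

22 seconds

File: 0.7 GB = 5600.0 Mb.
At 250 Mbps: 5600.0 / 250 = 22.4 s ≈ 22.4 seconds.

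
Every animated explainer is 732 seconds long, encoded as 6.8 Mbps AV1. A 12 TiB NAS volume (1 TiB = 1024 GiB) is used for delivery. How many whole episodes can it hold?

Per item: 6.800 Mbps × 732 s = 4,978 Mb = 622.2 MB.
Capacity: 12 TiB = 105,553,116 Mb; 21205.62 items → 21205 complete.

21205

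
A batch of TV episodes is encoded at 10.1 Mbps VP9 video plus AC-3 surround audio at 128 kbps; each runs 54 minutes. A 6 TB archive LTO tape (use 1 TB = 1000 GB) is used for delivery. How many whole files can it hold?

1448

54 min = 3240 s
Audio: 128 kbps = 0.128 Mbps.
Total bitrate: 10.228 Mbps.
Per item: 10.228 Mbps × 3240 s = 33,139 Mb = 4,142 MB.
Capacity: 6 TB = 48,000,000 Mb; 1448.46 items → 1448 complete.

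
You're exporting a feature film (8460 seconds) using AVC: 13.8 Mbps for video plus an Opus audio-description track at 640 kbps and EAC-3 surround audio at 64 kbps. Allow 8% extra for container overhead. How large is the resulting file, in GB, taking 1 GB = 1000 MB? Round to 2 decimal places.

Audio total: 640 + 64 = 704 kbps = 0.704 Mbps.
Total bitrate: 13.8 + 0.704 = 14.504 Mbps.
Stream data: 14.504 Mbps × 8460 s = 122703.8 Mb.
With 8% container overhead: ×1.08.
132,520 Mb ÷ 8 = 16,565 MB → 16.57 GB.

16.57 GB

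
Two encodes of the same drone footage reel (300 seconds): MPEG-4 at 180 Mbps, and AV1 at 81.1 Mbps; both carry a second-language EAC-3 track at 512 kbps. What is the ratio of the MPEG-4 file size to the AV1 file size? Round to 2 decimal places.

2.21

Audio: 512 kbps = 0.512 Mbps.
MPEG-4: 180.512 Mbps × 300 s = 54153.6 Mb = 6.769 GB.
AV1: 81.612 Mbps × 300 s = 24483.6 Mb = 3.060 GB.
Ratio: 6.769 / 3.060 = 2.212.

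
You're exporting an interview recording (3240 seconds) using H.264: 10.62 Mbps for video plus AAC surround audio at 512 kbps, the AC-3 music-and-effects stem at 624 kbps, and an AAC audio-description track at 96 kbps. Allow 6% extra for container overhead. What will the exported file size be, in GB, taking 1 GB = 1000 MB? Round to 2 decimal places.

5.09 GB

Audio total: 512 + 624 + 96 = 1232 kbps = 1.232 Mbps.
Total bitrate: 10.62 + 1.232 = 11.852 Mbps.
Stream data: 11.852 Mbps × 3240 s = 38400.5 Mb.
With 6% container overhead: ×1.06.
40,705 Mb ÷ 8 = 5,088 MB → 5.088 GB.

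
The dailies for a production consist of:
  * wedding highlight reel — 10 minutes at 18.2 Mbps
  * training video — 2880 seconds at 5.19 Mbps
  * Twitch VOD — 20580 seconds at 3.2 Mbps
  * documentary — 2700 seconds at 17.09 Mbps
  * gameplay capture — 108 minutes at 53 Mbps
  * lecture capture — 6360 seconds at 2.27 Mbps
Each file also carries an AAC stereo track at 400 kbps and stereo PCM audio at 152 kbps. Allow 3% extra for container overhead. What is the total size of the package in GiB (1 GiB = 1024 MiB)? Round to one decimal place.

Audio total: 400 + 152 = 552 kbps = 0.552 Mbps.
wedding highlight reel: 18.752 Mbps × 600 s × 1.03 = 11588.7 Mb
training video: 5.742 Mbps × 2880 s × 1.03 = 17033.1 Mb
Twitch VOD: 3.752 Mbps × 20580 s × 1.03 = 79532.6 Mb
documentary: 17.642 Mbps × 2700 s × 1.03 = 49062.4 Mb
gameplay capture: 53.552 Mbps × 6480 s × 1.03 = 357427.5 Mb
lecture capture: 2.822 Mbps × 6360 s × 1.03 = 18486.4 Mb
Total: 533130.7 Mb = 66641.3 MB.
= 62.06 GiB.

62.1 GiB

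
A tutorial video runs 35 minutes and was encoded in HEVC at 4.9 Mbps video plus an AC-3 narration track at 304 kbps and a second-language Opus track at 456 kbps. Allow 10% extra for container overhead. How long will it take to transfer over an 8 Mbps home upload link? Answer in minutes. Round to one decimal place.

27.2 minutes

35 min = 2100 s
Audio total: 304 + 456 = 760 kbps = 0.760 Mbps.
Total bitrate: 5.660 Mbps.
File: 5.660 Mbps × 2100 s = 11886.0 Mb.
With 10% container overhead: ×1.10. → 13074.6 Mb.
At 8 Mbps: 13074.6 / 8 = 1634.3 s ≈ 27.2 minutes.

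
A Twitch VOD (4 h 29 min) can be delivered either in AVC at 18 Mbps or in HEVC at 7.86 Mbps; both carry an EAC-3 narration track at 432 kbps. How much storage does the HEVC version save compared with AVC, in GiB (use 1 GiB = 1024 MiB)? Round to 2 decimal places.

4 h 29 min = 269 min = 16140 s
Audio: 432 kbps = 0.432 Mbps.
AVC: 18.432 Mbps × 16140 s = 297492.5 Mb = 34.633 GiB.
HEVC: 8.292 Mbps × 16140 s = 133832.9 Mb = 15.580 GiB.
Saving: 34.633 − 15.580 = 19.052 GiB.

19.05 GiB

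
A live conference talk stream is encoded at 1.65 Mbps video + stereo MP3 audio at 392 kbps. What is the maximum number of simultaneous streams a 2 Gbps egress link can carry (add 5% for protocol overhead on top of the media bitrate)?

932

Audio: 392 kbps = 0.392 Mbps.
Per-viewer media rate: 2.042 Mbps.
On the wire with 5% overhead: 2.144 Mbps.
2 Gbps = 2,000 Mbps; 2,000 / 2.144 = 932.79 → 932 viewers.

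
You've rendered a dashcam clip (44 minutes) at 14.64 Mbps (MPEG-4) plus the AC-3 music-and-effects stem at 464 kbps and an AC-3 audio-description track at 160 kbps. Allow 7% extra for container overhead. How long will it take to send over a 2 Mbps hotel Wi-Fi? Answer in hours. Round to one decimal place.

6.0 hours

44 min = 2640 s
Audio total: 464 + 160 = 624 kbps = 0.624 Mbps.
Total bitrate: 15.264 Mbps.
File: 15.264 Mbps × 2640 s = 40297.0 Mb.
With 7% container overhead: ×1.07. → 43117.7 Mb.
At 2 Mbps: 43117.7 / 2 = 21558.9 s ≈ 5.99 hours.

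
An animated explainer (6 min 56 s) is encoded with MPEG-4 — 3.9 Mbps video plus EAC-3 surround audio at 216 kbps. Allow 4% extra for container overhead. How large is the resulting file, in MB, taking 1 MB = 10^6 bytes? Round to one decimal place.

6 min 56 s = 416 s
Audio: 216 kbps = 0.216 Mbps.
Total bitrate: 3.9 + 0.216 = 4.116 Mbps.
Stream data: 4.116 Mbps × 416 s = 1712.3 Mb.
With 4% container overhead: ×1.04.
1,781 Mb ÷ 8 = 222.6 MB → 222.6 MB.

222.6 MB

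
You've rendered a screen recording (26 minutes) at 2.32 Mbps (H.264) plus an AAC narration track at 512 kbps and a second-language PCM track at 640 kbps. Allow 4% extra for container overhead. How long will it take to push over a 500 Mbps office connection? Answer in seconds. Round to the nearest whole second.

26 min = 1560 s
Audio total: 512 + 640 = 1152 kbps = 1.152 Mbps.
Total bitrate: 3.472 Mbps.
File: 3.472 Mbps × 1560 s = 5416.3 Mb.
With 4% container overhead: ×1.04. → 5633.0 Mb.
At 500 Mbps: 5633.0 / 500 = 11.3 s ≈ 11.3 seconds.

11 seconds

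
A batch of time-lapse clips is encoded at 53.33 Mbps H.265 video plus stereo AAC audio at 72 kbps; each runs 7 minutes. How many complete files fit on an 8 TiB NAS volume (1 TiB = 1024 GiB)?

3137

7 min = 420 s
Audio: 72 kbps = 0.072 Mbps.
Total bitrate: 53.402 Mbps.
Per item: 53.402 Mbps × 420 s = 22,429 Mb = 2,804 MB.
Capacity: 8 TiB = 70,368,744 Mb; 3137.42 items → 3137 complete.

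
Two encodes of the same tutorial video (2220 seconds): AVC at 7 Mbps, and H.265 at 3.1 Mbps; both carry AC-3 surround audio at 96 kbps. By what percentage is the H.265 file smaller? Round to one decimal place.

Audio: 96 kbps = 0.096 Mbps.
AVC: 7.096 Mbps × 2220 s = 15753.1 Mb = 1.834 GiB.
H.265: 3.196 Mbps × 2220 s = 7095.1 Mb = 0.826 GiB.
Reduction: (1 − 0.826/1.834) × 100 = 54.96%.

55.0%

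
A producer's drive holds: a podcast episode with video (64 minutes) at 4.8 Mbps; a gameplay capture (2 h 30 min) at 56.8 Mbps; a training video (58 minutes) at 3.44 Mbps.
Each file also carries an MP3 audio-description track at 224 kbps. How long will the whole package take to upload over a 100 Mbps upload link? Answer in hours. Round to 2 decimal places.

Audio: 224 kbps = 0.224 Mbps.
podcast episode with video: 5.024 Mbps × 3840 s = 19292.2 Mb
gameplay capture: 57.024 Mbps × 9000 s = 513216.0 Mb
training video: 3.664 Mbps × 3480 s = 12750.7 Mb
Total: 545258.9 Mb = 68157.4 MB.
At 100 Mbps: 545258.9 / 100 = 5453 s ≈ 1.51 hours.

1.51 hours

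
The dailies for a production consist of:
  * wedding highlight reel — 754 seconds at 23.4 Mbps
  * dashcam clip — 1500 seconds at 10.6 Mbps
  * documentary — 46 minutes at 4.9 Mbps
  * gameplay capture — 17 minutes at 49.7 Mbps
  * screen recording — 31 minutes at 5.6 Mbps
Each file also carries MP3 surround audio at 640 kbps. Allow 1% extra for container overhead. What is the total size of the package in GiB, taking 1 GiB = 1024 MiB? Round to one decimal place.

Audio: 640 kbps = 0.640 Mbps.
wedding highlight reel: 24.040 Mbps × 754 s × 1.01 = 18307.4 Mb
dashcam clip: 11.240 Mbps × 1500 s × 1.01 = 17028.6 Mb
documentary: 5.540 Mbps × 2760 s × 1.01 = 15443.3 Mb
gameplay capture: 50.340 Mbps × 1020 s × 1.01 = 51860.3 Mb
screen recording: 6.240 Mbps × 1860 s × 1.01 = 11722.5 Mb
Total: 114362.1 Mb = 14295.3 MB.
= 13.31 GiB.

13.3 GiB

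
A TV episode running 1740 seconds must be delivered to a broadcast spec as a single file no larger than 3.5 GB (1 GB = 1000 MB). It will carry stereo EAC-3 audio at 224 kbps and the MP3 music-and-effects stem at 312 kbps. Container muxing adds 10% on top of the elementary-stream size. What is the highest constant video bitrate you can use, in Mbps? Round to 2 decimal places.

Budget: 3.5 GB = 28000.0 Mb.
Stream payload after overhead: 28000.0 / 1.10 = 25454.5 Mb.
Total bitrate budget: 25454.5 Mb / 1740 s = 14.629 Mbps.
Audio total: 224 + 312 = 536 kbps = 0.536 Mbps.
Video: 14.629 − 0.536 = 14.093 Mbps.

14.09 Mbps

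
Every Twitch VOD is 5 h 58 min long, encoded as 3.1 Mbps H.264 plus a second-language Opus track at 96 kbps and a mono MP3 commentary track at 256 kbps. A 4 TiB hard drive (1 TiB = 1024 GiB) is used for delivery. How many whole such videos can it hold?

474

5 h 58 min = 358 min = 21480 s
Audio total: 96 + 256 = 352 kbps = 0.352 Mbps.
Total bitrate: 3.452 Mbps.
Per item: 3.452 Mbps × 21480 s = 74,149 Mb = 9,269 MB.
Capacity: 4 TiB = 35,184,372 Mb; 474.51 items → 474 complete.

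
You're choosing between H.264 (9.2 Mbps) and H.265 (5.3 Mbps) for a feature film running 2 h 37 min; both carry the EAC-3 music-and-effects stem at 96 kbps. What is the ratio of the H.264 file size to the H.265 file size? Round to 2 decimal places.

1.72

2 h 37 min = 157 min = 9420 s
Audio: 96 kbps = 0.096 Mbps.
H.264: 9.296 Mbps × 9420 s = 87568.3 Mb = 10.946 GB.
H.265: 5.396 Mbps × 9420 s = 50830.3 Mb = 6.354 GB.
Ratio: 10.946 / 6.354 = 1.723.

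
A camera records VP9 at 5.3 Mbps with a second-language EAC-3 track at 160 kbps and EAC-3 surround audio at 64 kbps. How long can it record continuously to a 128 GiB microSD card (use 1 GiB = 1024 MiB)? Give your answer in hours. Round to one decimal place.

Audio total: 160 + 64 = 224 kbps = 0.224 Mbps.
Total bitrate: 5.3 + 0.224 = 5.524 Mbps.
Capacity: 128 GiB = 1,099,512 Mb.
Recording time: 1,099,512 / 5.524 = 199,043 s ≈ 55.3 hours.

55.3 hours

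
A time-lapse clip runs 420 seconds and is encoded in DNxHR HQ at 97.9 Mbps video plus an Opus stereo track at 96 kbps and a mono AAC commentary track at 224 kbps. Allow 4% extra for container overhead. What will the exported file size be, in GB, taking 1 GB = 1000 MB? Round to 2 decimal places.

5.36 GB

Audio total: 96 + 224 = 320 kbps = 0.320 Mbps.
Total bitrate: 97.9 + 0.320 = 98.220 Mbps.
Stream data: 98.220 Mbps × 420 s = 41252.4 Mb.
With 4% container overhead: ×1.04.
42,902 Mb ÷ 8 = 5,363 MB → 5.363 GB.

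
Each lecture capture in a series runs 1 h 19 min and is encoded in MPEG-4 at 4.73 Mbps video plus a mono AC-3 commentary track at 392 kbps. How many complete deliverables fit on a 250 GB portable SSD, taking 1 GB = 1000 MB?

82

1 h 19 min = 79 min = 4740 s
Audio: 392 kbps = 0.392 Mbps.
Total bitrate: 5.122 Mbps.
Per item: 5.122 Mbps × 4740 s = 24,278 Mb = 3,035 MB.
Capacity: 250 GB = 2,000,000 Mb; 82.38 items → 82 complete.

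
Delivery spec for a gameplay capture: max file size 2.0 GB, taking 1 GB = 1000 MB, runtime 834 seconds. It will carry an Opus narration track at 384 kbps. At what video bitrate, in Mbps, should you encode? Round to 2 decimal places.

Budget: 2.0 GB = 16000.0 Mb.
Total bitrate budget: 16000.0 Mb / 834 s = 19.185 Mbps.
Audio: 384 kbps = 0.384 Mbps.
Video: 19.185 − 0.384 = 18.801 Mbps.

18.80 Mbps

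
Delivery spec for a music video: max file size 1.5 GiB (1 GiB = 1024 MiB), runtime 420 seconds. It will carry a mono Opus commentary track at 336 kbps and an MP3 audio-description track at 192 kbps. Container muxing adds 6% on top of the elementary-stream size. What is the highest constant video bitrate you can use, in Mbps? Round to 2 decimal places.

Budget: 1.5 GiB = 12884.9 Mb.
Stream payload after overhead: 12884.9 / 1.06 = 12155.6 Mb.
Total bitrate budget: 12155.6 Mb / 420 s = 28.942 Mbps.
Audio total: 336 + 192 = 528 kbps = 0.528 Mbps.
Video: 28.942 − 0.528 = 28.414 Mbps.

28.41 Mbps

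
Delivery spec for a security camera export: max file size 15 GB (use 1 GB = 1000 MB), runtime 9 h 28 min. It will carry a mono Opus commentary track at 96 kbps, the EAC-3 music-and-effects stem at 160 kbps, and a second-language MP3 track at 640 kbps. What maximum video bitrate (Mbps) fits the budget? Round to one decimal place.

Budget: 15 GB = 120000.0 Mb.
9 h 28 min = 568 min = 34080 s
Total bitrate budget: 120000.0 Mb / 34080 s = 3.521 Mbps.
Audio total: 96 + 160 + 640 = 896 kbps = 0.896 Mbps.
Video: 3.521 − 0.896 = 2.625 Mbps.

2.6 Mbps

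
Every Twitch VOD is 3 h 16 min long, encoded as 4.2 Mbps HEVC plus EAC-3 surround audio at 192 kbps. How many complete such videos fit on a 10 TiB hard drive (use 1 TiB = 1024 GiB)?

1703

3 h 16 min = 196 min = 11760 s
Audio: 192 kbps = 0.192 Mbps.
Total bitrate: 4.392 Mbps.
Per item: 4.392 Mbps × 11760 s = 51,650 Mb = 6,456 MB.
Capacity: 10 TiB = 87,960,930 Mb; 1703.02 items → 1703 complete.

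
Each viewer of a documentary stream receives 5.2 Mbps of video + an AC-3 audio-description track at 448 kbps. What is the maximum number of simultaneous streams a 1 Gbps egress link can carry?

177

Audio: 448 kbps = 0.448 Mbps.
Per-viewer media rate: 5.648 Mbps.
1 Gbps = 1,000 Mbps; 1,000 / 5.648 = 177.05 → 177 viewers.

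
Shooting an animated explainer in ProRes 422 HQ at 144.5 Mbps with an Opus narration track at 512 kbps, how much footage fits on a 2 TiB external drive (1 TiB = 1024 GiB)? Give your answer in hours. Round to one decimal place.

Audio: 512 kbps = 0.512 Mbps.
Total bitrate: 144.5 + 0.512 = 145.012 Mbps.
Capacity: 2 TiB = 17,592,186 Mb.
Recording time: 17,592,186 / 145.012 = 121,315 s ≈ 33.7 hours.

33.7 hours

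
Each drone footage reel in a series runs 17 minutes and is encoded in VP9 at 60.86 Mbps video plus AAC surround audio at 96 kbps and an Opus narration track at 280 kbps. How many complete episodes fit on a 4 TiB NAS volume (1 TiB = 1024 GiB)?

563

17 min = 1020 s
Audio total: 96 + 280 = 376 kbps = 0.376 Mbps.
Total bitrate: 61.236 Mbps.
Per item: 61.236 Mbps × 1020 s = 62,461 Mb = 7,808 MB.
Capacity: 4 TiB = 35,184,372 Mb; 563.30 items → 563 complete.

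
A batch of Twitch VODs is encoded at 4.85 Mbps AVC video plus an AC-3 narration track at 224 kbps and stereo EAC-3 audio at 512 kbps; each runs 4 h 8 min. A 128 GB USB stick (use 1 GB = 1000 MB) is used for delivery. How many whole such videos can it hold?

12

4 h 8 min = 248 min = 14880 s
Audio total: 224 + 512 = 736 kbps = 0.736 Mbps.
Total bitrate: 5.586 Mbps.
Per item: 5.586 Mbps × 14880 s = 83,120 Mb = 10,390 MB.
Capacity: 128 GB = 1,024,000 Mb; 12.32 items → 12 complete.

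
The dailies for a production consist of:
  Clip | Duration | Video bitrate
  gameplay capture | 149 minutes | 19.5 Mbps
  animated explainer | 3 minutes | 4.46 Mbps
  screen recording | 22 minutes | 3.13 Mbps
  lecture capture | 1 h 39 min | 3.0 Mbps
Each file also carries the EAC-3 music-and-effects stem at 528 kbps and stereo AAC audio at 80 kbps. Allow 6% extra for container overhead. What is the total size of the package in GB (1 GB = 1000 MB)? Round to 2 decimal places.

Audio total: 528 + 80 = 608 kbps = 0.608 Mbps.
gameplay capture: 20.108 Mbps × 8940 s × 1.06 = 190551.5 Mb
animated explainer: 5.068 Mbps × 180 s × 1.06 = 967.0 Mb
screen recording: 3.738 Mbps × 1320 s × 1.06 = 5230.2 Mb
lecture capture: 3.608 Mbps × 5940 s × 1.06 = 22717.4 Mb
Total: 219466.0 Mb = 27433.3 MB.
= 27.43 GB.

27.43 GB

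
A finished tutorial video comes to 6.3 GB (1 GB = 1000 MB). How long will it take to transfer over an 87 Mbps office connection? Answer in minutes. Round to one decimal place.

9.7 minutes

File: 6.3 GB = 50400.0 Mb.
At 87 Mbps: 50400.0 / 87 = 579.3 s ≈ 9.66 minutes.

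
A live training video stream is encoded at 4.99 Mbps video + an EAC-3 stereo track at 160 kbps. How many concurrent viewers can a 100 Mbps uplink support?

19

Audio: 160 kbps = 0.160 Mbps.
Per-viewer media rate: 5.150 Mbps.
100 Mbps = 100.0 Mbps; 100.0 / 5.150 = 19.42 → 19 viewers.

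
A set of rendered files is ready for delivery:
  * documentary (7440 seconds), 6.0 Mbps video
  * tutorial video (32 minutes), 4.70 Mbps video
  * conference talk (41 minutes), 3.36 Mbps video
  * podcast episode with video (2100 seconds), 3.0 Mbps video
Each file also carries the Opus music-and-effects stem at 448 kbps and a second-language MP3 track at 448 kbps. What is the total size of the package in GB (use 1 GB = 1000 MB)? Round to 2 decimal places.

Audio total: 448 + 448 = 896 kbps = 0.896 Mbps.
documentary: 6.896 Mbps × 7440 s = 51306.2 Mb
tutorial video: 5.596 Mbps × 1920 s = 10744.3 Mb
conference talk: 4.256 Mbps × 2460 s = 10469.8 Mb
podcast episode with video: 3.896 Mbps × 2100 s = 8181.6 Mb
Total: 80701.9 Mb = 10087.7 MB.
= 10.09 GB.

10.09 GB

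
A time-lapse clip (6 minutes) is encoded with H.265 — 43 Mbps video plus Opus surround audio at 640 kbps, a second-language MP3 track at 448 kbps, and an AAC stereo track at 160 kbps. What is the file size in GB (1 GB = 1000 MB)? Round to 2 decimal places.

1.99 GB

6 min = 360 s
Audio total: 640 + 448 + 160 = 1248 kbps = 1.248 Mbps.
Total bitrate: 43 + 1.248 = 44.248 Mbps.
Stream data: 44.248 Mbps × 360 s = 15929.3 Mb.
15,929 Mb ÷ 8 = 1,991 MB → 1.991 GB.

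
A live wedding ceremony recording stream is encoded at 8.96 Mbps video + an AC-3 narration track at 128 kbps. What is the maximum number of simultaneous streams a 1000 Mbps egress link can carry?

110

Audio: 128 kbps = 0.128 Mbps.
Per-viewer media rate: 9.088 Mbps.
1000 Mbps = 1,000 Mbps; 1,000 / 9.088 = 110.04 → 110 viewers.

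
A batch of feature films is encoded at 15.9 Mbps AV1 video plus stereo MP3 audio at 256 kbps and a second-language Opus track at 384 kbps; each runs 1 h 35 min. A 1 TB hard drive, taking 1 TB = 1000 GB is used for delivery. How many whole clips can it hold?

84

1 h 35 min = 95 min = 5700 s
Audio total: 256 + 384 = 640 kbps = 0.640 Mbps.
Total bitrate: 16.540 Mbps.
Per item: 16.540 Mbps × 5700 s = 94,278 Mb = 11,785 MB.
Capacity: 1 TB = 8,000,000 Mb; 84.86 items → 84 complete.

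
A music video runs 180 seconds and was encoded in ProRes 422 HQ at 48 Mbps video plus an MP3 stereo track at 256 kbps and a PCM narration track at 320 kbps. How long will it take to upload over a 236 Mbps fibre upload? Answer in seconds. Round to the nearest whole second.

Audio total: 256 + 320 = 576 kbps = 0.576 Mbps.
Total bitrate: 48.576 Mbps.
File: 48.576 Mbps × 180 s = 8743.7 Mb.
At 236 Mbps: 8743.7 / 236 = 37.0 s ≈ 37 seconds.

37 seconds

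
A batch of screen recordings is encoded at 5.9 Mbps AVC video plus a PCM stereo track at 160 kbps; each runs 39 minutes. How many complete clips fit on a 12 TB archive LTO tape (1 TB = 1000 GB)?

39 min = 2340 s
Audio: 160 kbps = 0.160 Mbps.
Total bitrate: 6.060 Mbps.
Per item: 6.060 Mbps × 2340 s = 14,180 Mb = 1,773 MB.
Capacity: 12 TB = 96,000,000 Mb; 6769.91 items → 6769 complete.

6769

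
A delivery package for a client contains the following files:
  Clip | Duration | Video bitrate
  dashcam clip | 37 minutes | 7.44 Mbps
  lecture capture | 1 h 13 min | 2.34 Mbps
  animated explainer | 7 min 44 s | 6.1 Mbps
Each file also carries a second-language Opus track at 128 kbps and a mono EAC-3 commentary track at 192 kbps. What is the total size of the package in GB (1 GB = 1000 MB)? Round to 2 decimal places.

Audio total: 128 + 192 = 320 kbps = 0.320 Mbps.
dashcam clip: 7.760 Mbps × 2220 s = 17227.2 Mb
lecture capture: 2.660 Mbps × 4380 s = 11650.8 Mb
animated explainer: 6.420 Mbps × 464 s = 2978.9 Mb
Total: 31856.9 Mb = 3982.1 MB.
= 3.982 GB.

3.98 GB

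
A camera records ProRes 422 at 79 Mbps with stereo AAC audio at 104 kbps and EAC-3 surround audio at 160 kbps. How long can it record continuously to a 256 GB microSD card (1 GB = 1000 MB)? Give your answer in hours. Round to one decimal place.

Audio total: 104 + 160 = 264 kbps = 0.264 Mbps.
Total bitrate: 79 + 0.264 = 79.264 Mbps.
Capacity: 256 GB = 2,048,000 Mb.
Recording time: 2,048,000 / 79.264 = 25,838 s ≈ 7.18 hours.

7.2 hours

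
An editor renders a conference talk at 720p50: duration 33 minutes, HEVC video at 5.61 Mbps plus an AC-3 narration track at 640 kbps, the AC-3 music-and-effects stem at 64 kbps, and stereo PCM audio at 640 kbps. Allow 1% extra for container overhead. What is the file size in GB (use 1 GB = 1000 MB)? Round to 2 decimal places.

1.74 GB

33 min = 1980 s
Audio total: 640 + 64 + 640 = 1344 kbps = 1.344 Mbps.
Total bitrate: 5.61 + 1.344 = 6.954 Mbps.
Stream data: 6.954 Mbps × 1980 s = 13768.9 Mb.
With 1% container overhead: ×1.01.
13,907 Mb ÷ 8 = 1,738 MB → 1.738 GB.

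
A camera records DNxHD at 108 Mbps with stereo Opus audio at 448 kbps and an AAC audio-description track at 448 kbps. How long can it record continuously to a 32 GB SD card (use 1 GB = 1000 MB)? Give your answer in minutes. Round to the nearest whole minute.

Audio total: 448 + 448 = 896 kbps = 0.896 Mbps.
Total bitrate: 108 + 0.896 = 108.896 Mbps.
Capacity: 32 GB = 256,000 Mb.
Recording time: 256,000 / 108.896 = 2,351 s ≈ 39.2 minutes.

39 minutes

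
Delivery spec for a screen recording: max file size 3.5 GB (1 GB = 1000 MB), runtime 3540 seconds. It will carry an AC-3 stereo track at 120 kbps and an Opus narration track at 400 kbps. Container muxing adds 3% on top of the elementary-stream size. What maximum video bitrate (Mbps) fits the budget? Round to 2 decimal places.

7.16 Mbps

Budget: 3.5 GB = 28000.0 Mb.
Stream payload after overhead: 28000.0 / 1.03 = 27184.5 Mb.
Total bitrate budget: 27184.5 Mb / 3540 s = 7.679 Mbps.
Audio total: 120 + 400 = 520 kbps = 0.520 Mbps.
Video: 7.679 − 0.520 = 7.159 Mbps.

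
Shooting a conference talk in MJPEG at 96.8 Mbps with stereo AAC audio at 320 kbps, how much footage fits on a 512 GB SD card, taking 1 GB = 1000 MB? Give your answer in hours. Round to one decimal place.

11.7 hours

Audio: 320 kbps = 0.320 Mbps.
Total bitrate: 96.8 + 0.320 = 97.120 Mbps.
Capacity: 512 GB = 4,096,000 Mb.
Recording time: 4,096,000 / 97.120 = 42,175 s ≈ 11.7 hours.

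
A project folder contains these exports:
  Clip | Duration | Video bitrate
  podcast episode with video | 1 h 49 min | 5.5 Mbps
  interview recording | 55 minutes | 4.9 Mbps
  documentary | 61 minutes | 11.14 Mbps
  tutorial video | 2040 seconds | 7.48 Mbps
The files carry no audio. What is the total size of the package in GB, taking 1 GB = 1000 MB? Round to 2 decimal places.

13.52 GB

podcast episode with video: 5.500 Mbps × 6540 s = 35970.0 Mb
interview recording: 4.900 Mbps × 3300 s = 16170.0 Mb
documentary: 11.140 Mbps × 3660 s = 40772.4 Mb
tutorial video: 7.480 Mbps × 2040 s = 15259.2 Mb
Total: 108171.6 Mb = 13521.5 MB.
= 13.52 GB.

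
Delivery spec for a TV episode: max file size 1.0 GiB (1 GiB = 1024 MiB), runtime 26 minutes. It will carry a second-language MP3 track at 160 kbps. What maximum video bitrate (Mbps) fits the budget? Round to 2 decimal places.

Budget: 1.0 GiB = 8589.9 Mb.
26 min = 1560 s
Total bitrate budget: 8589.9 Mb / 1560 s = 5.506 Mbps.
Audio: 160 kbps = 0.160 Mbps.
Video: 5.506 − 0.160 = 5.346 Mbps.

5.35 Mbps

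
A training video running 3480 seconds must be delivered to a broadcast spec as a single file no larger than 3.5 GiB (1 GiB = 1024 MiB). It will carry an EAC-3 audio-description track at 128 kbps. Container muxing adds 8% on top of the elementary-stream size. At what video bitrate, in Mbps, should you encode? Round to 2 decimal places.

7.87 Mbps

Budget: 3.5 GiB = 30064.8 Mb.
Stream payload after overhead: 30064.8 / 1.08 = 27837.8 Mb.
Total bitrate budget: 27837.8 Mb / 3480 s = 7.999 Mbps.
Audio: 128 kbps = 0.128 Mbps.
Video: 7.999 − 0.128 = 7.871 Mbps.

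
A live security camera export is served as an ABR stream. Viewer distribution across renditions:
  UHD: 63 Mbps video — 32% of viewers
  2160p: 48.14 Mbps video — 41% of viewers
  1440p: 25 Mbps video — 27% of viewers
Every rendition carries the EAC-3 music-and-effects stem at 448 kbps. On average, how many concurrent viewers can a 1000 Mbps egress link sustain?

Audio: 448 kbps = 0.448 Mbps.
Average per-viewer bitrate: 0.32×63.448 + 0.41×48.588 + 0.27×25.448 = 47.095 Mbps.
1000 Mbps = 1,000 Mbps; 1,000 / 47.095 = 21.23 → 21.

21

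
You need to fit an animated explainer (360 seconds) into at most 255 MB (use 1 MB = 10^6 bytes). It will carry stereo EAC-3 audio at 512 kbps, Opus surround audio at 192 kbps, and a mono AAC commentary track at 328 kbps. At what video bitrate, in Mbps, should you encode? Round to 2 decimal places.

Budget: 255 MB = 2040.0 Mb.
Total bitrate budget: 2040.0 Mb / 360 s = 5.667 Mbps.
Audio total: 512 + 192 + 328 = 1032 kbps = 1.032 Mbps.
Video: 5.667 − 1.032 = 4.635 Mbps.

4.63 Mbps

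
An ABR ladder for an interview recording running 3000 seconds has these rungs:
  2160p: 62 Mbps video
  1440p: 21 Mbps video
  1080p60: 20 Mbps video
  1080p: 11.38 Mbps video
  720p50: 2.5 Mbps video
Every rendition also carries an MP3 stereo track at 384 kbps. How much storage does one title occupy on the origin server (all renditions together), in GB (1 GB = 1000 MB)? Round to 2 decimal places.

Audio: 384 kbps = 0.384 Mbps.
Sum of rendition bitrates: (62+0.384) + (21+0.384) + (20+0.384) + (11.38+0.384) + (2.5+0.384) = 118.800 Mbps.
× 3000 s = 356,400 Mb = 44,550 MB = 44.55 GB.

44.55 GB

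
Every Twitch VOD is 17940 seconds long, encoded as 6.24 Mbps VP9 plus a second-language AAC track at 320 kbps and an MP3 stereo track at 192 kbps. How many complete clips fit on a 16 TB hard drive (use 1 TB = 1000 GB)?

Audio total: 320 + 192 = 512 kbps = 0.512 Mbps.
Total bitrate: 6.752 Mbps.
Per item: 6.752 Mbps × 17940 s = 121,131 Mb = 15,141 MB.
Capacity: 16 TB = 128,000,000 Mb; 1056.71 items → 1056 complete.

1056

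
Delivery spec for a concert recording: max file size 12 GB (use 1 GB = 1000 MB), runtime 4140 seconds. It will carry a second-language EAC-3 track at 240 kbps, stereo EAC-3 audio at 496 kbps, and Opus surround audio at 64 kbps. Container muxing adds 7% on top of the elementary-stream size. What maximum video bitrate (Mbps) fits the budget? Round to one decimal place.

Budget: 12 GB = 96000.0 Mb.
Stream payload after overhead: 96000.0 / 1.07 = 89719.6 Mb.
Total bitrate budget: 89719.6 Mb / 4140 s = 21.671 Mbps.
Audio total: 240 + 496 + 64 = 800 kbps = 0.800 Mbps.
Video: 21.671 − 0.800 = 20.871 Mbps.

20.9 Mbps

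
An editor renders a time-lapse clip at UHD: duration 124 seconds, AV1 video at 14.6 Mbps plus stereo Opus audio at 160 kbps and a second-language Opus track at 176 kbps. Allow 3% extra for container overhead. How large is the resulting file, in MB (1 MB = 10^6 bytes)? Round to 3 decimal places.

238.453 MB

Audio total: 160 + 176 = 336 kbps = 0.336 Mbps.
Total bitrate: 14.6 + 0.336 = 14.936 Mbps.
Stream data: 14.936 Mbps × 124 s = 1852.1 Mb.
With 3% container overhead: ×1.03.
1,908 Mb ÷ 8 = 238.5 MB → 238.5 MB.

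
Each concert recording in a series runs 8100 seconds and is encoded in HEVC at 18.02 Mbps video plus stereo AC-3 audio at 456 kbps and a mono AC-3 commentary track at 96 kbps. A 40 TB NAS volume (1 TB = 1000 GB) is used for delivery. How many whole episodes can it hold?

Audio total: 456 + 96 = 552 kbps = 0.552 Mbps.
Total bitrate: 18.572 Mbps.
Per item: 18.572 Mbps × 8100 s = 150,433 Mb = 18,804 MB.
Capacity: 40 TB = 320,000,000 Mb; 2127.19 items → 2127 complete.

2127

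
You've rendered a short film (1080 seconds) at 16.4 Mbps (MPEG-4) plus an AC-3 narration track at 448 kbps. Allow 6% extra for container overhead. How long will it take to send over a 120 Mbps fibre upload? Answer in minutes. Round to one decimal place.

2.7 minutes

Audio: 448 kbps = 0.448 Mbps.
Total bitrate: 16.848 Mbps.
File: 16.848 Mbps × 1080 s = 18195.8 Mb.
With 6% container overhead: ×1.06. → 19287.6 Mb.
At 120 Mbps: 19287.6 / 120 = 160.7 s ≈ 2.68 minutes.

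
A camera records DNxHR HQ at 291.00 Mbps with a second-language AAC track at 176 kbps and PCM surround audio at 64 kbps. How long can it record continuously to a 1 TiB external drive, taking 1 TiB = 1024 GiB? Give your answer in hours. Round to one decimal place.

8.4 hours

Audio total: 176 + 64 = 240 kbps = 0.240 Mbps.
Total bitrate: 291.00 + 0.240 = 291.240 Mbps.
Capacity: 1 TiB = 8,796,093 Mb.
Recording time: 8,796,093 / 291.240 = 30,202 s ≈ 8.39 hours.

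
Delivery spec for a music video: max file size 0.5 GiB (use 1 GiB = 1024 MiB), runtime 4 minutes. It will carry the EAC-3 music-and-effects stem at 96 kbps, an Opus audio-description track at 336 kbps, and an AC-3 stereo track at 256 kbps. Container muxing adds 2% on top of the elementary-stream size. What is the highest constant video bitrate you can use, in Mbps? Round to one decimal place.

Budget: 0.5 GiB = 4295.0 Mb.
Stream payload after overhead: 4295.0 / 1.02 = 4210.8 Mb.
4 min = 240 s
Total bitrate budget: 4210.8 Mb / 240 s = 17.545 Mbps.
Audio total: 96 + 336 + 256 = 688 kbps = 0.688 Mbps.
Video: 17.545 − 0.688 = 16.857 Mbps.

16.9 Mbps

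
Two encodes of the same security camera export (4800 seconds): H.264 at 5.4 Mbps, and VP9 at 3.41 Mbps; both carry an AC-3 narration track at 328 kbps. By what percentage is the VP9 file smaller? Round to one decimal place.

Audio: 328 kbps = 0.328 Mbps.
H.264: 5.728 Mbps × 4800 s = 27494.4 Mb = 3.201 GiB.
VP9: 3.738 Mbps × 4800 s = 17942.4 Mb = 2.089 GiB.
Reduction: (1 − 2.089/3.201) × 100 = 34.74%.

34.7%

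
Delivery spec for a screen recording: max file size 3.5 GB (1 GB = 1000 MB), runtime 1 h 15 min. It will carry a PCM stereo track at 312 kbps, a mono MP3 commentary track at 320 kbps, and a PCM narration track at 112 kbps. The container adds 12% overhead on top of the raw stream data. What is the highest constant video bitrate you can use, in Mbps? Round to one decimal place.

4.8 Mbps

Budget: 3.5 GB = 28000.0 Mb.
Stream payload after overhead: 28000.0 / 1.12 = 25000.0 Mb.
1 h 15 min = 75 min = 4500 s
Total bitrate budget: 25000.0 Mb / 4500 s = 5.556 Mbps.
Audio total: 312 + 320 + 112 = 744 kbps = 0.744 Mbps.
Video: 5.556 − 0.744 = 4.812 Mbps.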